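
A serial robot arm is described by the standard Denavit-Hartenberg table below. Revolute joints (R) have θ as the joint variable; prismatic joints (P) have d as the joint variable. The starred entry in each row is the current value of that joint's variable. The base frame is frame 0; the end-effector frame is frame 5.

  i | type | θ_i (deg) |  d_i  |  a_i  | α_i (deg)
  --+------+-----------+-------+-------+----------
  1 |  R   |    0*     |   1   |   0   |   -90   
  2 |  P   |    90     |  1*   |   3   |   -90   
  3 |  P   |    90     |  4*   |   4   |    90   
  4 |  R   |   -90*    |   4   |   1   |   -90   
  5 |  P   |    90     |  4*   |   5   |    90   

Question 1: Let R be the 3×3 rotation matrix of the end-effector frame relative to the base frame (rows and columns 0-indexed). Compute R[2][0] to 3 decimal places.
End-effector x-axis (col 0 of R) = (0.0000,-0.0000,1.0000)
R[2][0] = 1.0000

1.000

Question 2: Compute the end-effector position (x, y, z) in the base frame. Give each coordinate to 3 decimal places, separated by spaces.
after link 1: o_1 = (0.0000, 0.0000, 1.0000)
after link 2: o_2 = (0.0000, 1.0000, -2.0000)
after link 3: o_3 = (-4.0000, -3.0000, -2.0000)
after link 4: o_4 = (-3.0000, -3.0000, -6.0000)
after link 5: o_5 = (-3.0000, -7.0000, -1.0000)

-3.000 -7.000 -1.000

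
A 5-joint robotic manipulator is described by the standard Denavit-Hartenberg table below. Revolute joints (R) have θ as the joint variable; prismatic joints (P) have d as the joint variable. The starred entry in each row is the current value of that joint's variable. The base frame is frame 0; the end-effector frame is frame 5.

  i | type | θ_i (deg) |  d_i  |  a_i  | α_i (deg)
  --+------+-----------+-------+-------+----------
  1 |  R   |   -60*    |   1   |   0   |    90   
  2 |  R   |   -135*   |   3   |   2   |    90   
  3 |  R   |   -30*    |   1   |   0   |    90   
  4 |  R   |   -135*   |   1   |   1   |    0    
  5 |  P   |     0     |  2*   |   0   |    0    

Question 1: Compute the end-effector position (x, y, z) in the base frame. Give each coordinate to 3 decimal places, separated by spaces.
-0.718 -0.267 1.287

after link 1: o_1 = (0.0000, 0.0000, 1.0000)
after link 2: o_2 = (-3.3052, -0.2753, -0.4142)
after link 3: o_3 = (-3.6587, 0.3371, 0.2929)
after link 4: o_4 = (-2.5716, -0.5208, 0.5795)
after link 5: o_5 = (-0.7181, -0.2672, 1.2866)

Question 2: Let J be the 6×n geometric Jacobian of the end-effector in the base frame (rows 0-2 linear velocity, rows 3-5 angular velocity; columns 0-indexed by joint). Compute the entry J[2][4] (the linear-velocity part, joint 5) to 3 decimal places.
0.354

prismatic axis z_4 = (0.9268,0.1268,0.3536)
J_v[:, 4] = z_4; J_ω[:, 4] = (0,0,0)
entry J[2][4] = 0.3536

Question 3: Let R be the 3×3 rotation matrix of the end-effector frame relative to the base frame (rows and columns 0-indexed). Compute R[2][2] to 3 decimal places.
0.354

End-effector z-axis (col 2 of R) = (0.9268,0.1268,0.3536)
R[2][2] = 0.3536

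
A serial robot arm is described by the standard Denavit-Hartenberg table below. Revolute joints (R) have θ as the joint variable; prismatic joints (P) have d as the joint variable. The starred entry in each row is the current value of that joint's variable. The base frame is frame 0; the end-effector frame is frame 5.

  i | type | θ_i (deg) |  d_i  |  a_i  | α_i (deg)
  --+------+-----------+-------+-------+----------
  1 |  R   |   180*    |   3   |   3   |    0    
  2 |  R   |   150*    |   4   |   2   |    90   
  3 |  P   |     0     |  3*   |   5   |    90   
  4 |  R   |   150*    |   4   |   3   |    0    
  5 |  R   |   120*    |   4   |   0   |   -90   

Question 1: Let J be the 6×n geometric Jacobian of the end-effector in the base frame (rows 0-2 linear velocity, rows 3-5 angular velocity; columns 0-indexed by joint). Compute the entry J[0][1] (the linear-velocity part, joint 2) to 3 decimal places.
axis z_1 = (0.0000,0.0000,1.0000); lever o_n−o_1 = (1.5622,-6.0981,-4.0000)
cross product → J_v[:, 1] = (6.0981,1.5622,-0.0000)
J_ω[:, 1] = z_1
entry J[0][1] = 6.0981

6.098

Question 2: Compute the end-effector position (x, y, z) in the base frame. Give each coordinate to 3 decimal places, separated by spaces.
-1.438 -6.098 -1.000

after link 1: o_1 = (-3.0000, 0.0000, 3.0000)
after link 2: o_2 = (-1.2679, -1.0000, 7.0000)
after link 3: o_3 = (1.5622, -6.0981, 7.0000)
after link 4: o_4 = (-1.4378, -6.0981, 3.0000)
after link 5: o_5 = (-1.4378, -6.0981, -1.0000)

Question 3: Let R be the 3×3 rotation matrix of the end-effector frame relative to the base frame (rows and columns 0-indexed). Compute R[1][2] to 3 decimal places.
-0.500

End-effector z-axis (col 2 of R) = (0.8660,-0.5000,-0.0000)
R[1][2] = -0.5000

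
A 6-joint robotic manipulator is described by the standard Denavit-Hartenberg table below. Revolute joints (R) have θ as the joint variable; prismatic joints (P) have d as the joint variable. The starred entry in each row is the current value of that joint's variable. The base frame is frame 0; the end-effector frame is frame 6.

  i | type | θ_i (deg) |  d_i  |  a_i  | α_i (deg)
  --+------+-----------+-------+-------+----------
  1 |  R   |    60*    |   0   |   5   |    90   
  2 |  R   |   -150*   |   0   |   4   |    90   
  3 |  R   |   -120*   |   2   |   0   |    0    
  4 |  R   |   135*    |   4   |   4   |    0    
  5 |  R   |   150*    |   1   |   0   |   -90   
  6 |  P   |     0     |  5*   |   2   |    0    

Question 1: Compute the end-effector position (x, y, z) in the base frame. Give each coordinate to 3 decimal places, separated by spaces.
-4.096 -0.541 3.743

after link 1: o_1 = (2.5000, 4.3301, 0.0000)
after link 2: o_2 = (0.7679, 1.3301, -2.0000)
after link 3: o_3 = (0.2679, 0.4641, -0.2679)
after link 4: o_4 = (-1.5085, -4.6834, 1.2643)
after link 5: o_5 = (-1.7585, -5.1164, 2.1303)
after link 6: o_6 = (-4.0959, -0.5409, 3.7433)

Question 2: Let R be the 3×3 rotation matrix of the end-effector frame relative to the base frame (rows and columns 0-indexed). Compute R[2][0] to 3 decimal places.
End-effector x-axis (col 0 of R) = (0.6424,0.5950,0.4830)
R[2][0] = 0.4830

0.483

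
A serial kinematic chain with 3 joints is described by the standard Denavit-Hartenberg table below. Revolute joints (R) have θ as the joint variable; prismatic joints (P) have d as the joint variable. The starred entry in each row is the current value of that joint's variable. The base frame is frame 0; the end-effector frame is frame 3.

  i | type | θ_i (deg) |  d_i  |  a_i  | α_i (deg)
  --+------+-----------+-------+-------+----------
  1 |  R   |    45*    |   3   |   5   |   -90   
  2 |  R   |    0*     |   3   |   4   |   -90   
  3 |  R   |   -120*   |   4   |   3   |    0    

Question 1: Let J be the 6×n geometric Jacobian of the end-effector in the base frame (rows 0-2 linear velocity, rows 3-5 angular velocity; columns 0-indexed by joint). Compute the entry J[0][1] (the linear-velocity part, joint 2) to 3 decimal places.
axis z_1 = (-0.7071,0.7071,0.0000); lever o_n−o_1 = (-2.1907,5.7262,-4.0000)
cross product → J_v[:, 1] = (-2.8284,-2.8284,-2.5000)
J_ω[:, 1] = z_1
entry J[0][1] = -2.8284

-2.828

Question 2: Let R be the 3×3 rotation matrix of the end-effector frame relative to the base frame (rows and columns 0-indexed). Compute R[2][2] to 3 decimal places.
End-effector z-axis (col 2 of R) = (-0.0000,0.0000,-1.0000)
R[2][2] = -1.0000

-1.000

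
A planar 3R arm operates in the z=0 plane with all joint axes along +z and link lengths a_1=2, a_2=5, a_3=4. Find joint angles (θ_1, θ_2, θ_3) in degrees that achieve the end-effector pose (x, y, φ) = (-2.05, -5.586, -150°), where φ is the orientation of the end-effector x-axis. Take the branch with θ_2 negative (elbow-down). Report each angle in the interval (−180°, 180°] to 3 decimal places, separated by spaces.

44.991 -134.995 -59.996

wrist centre = target − a_3·(cos φ, sin φ) = (1.4141, -3.5860)
cos θ_2 = (14.8591−2²−5²)/(2·2·5) = -0.7070; θ_2 = -134.9951° (elbow-down)
β = atan2(-3.5860,1.4141) = -68.4787°; ψ = atan2(-3.5358,-1.5352) = -113.4701°
θ_1 = β − ψ = 44.9913°
θ_3 = φ − θ_1 − θ_2 = -59.9963° (wrapped to (-180°,180°])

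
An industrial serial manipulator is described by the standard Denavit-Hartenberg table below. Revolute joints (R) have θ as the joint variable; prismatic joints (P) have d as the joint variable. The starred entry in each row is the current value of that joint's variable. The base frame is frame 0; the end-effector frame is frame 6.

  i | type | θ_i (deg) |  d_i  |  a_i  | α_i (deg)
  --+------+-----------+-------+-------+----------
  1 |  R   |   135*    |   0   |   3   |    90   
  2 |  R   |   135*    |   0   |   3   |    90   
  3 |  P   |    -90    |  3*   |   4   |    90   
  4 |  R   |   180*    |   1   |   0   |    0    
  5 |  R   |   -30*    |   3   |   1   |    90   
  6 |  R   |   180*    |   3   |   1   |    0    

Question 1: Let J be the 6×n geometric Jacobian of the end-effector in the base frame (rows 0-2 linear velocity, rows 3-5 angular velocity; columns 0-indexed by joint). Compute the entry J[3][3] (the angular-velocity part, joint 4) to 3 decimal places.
-0.500

axis z_3 = (-0.5000,0.5000,-0.7071); lever o_n−o_3 = (-4.3597,2.2384,-0.9913)
cross product → J_v[:, 3] = (1.0871,2.5871,1.0607)
J_ω[:, 3] = z_3
entry J[3][3] = -0.5000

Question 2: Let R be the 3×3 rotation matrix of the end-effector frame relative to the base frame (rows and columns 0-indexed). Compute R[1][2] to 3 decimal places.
End-effector z-axis (col 2 of R) = (-0.7866,0.0795,0.6124)
R[1][2] = 0.0795

0.079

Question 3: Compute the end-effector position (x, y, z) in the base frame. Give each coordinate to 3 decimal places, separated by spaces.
-9.309 1.531 3.251

after link 1: o_1 = (-2.1213, 2.1213, 0.0000)
after link 2: o_2 = (-0.6213, 0.6213, 2.1213)
after link 3: o_3 = (-4.9497, -0.7071, 4.2426)
after link 4: o_4 = (-5.4497, -0.2071, 3.5355)
after link 5: o_5 = (-6.5874, 2.1553, 1.7678)
after link 6: o_6 = (-9.3094, 1.5313, 3.2513)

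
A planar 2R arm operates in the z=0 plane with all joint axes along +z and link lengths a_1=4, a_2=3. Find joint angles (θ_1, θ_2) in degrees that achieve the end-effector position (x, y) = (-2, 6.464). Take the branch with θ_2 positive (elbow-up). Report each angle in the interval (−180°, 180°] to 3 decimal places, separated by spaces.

94.382 30.006

cos θ_2 = (45.7833−4²−3²)/(2·4·3) = 0.8660; θ_2 = 30.0063° (elbow-up)
β = atan2(6.4640,-2.0000) = 107.1924°; ψ = atan2(1.5003,6.5979) = 12.8105°
θ_1 = β − ψ = 94.3818°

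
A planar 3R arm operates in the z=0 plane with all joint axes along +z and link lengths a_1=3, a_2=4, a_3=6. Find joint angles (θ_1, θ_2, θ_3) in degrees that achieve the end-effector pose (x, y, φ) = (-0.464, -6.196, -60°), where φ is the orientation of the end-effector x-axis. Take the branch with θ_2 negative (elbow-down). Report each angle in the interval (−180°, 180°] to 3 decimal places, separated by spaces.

wrist centre = target − a_3·(cos φ, sin φ) = (-3.4640, -0.9998)
cos θ_2 = (12.9990−3²−4²)/(2·3·4) = -0.5000; θ_2 = -120.0028° (elbow-down)
β = atan2(-0.9998,-3.4640) = -163.8998°; ψ = atan2(-3.4640,0.9998) = -73.9000°
θ_1 = β − ψ = -89.9997°
θ_3 = φ − θ_1 − θ_2 = 150.0025° (wrapped to (-180°,180°])

-90.000 -120.003 150.003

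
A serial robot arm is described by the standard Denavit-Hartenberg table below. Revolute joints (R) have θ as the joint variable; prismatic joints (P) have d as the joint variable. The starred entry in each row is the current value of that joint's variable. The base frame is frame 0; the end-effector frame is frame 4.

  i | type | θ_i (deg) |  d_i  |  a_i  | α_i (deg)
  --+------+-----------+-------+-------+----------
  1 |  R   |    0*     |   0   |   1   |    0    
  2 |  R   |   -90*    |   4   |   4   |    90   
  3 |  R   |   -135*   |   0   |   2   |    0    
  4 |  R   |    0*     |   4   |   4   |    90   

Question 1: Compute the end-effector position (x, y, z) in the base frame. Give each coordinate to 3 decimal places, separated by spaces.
after link 1: o_1 = (1.0000, 0.0000, 0.0000)
after link 2: o_2 = (1.0000, -4.0000, 4.0000)
after link 3: o_3 = (1.0000, -2.5858, 2.5858)
after link 4: o_4 = (-3.0000, 0.2426, -0.2426)

-3.000 0.243 -0.243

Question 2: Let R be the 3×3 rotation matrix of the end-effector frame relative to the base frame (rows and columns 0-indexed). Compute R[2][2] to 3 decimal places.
0.707

End-effector z-axis (col 2 of R) = (-0.0000,0.7071,0.7071)
R[2][2] = 0.7071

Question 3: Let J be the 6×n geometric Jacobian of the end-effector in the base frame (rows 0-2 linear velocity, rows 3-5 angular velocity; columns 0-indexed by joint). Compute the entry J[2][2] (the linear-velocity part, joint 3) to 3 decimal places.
axis z_2 = (-1.0000,-0.0000,0.0000); lever o_n−o_2 = (-4.0000,4.2426,-4.2426)
cross product → J_v[:, 2] = (0.0000,-4.2426,-4.2426)
J_ω[:, 2] = z_2
entry J[2][2] = -4.2426

-4.243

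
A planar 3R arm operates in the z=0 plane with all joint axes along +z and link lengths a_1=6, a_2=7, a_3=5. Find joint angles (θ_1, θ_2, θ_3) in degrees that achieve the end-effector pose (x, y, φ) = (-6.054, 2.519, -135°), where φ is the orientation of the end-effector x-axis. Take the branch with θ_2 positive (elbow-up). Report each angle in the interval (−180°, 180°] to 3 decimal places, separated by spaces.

wrist centre = target − a_3·(cos φ, sin φ) = (-2.5185, 6.0545)
cos θ_2 = (43.0001−6²−7²)/(2·6·7) = -0.5000; θ_2 = 120.0000° (elbow-up)
β = atan2(6.0545,-2.5185) = 112.5855°; ψ = atan2(6.0622,2.5000) = 67.5891°
θ_1 = β − ψ = 44.9965°
θ_3 = φ − θ_1 − θ_2 = 60.0036° (wrapped to (-180°,180°])

44.996 120.000 60.004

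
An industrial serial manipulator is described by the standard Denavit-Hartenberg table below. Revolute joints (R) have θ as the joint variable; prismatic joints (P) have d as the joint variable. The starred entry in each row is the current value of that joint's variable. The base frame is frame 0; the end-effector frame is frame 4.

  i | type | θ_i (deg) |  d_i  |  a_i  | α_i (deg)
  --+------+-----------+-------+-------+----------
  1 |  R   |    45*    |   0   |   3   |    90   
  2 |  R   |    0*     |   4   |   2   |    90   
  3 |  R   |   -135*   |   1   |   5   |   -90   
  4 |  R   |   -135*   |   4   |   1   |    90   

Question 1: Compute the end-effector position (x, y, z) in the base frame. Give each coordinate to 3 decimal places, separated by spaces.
after link 1: o_1 = (2.1213, 2.1213, 0.0000)
after link 2: o_2 = (6.3640, 0.7071, 0.0000)
after link 3: o_3 = (1.3640, 0.7071, -1.0000)
after link 4: o_4 = (2.0711, 4.7071, -1.7071)

2.071 4.707 -1.707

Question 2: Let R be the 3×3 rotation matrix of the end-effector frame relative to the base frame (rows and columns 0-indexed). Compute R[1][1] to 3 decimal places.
1.000

End-effector y-axis (col 1 of R) = (0.0000,1.0000,-0.0000)
R[1][1] = 1.0000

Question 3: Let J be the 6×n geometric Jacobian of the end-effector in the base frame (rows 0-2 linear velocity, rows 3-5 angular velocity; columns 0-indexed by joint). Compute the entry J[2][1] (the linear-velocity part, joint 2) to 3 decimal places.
1.793

axis z_1 = (0.7071,-0.7071,0.0000); lever o_n−o_1 = (-0.0503,2.5858,-1.7071)
cross product → J_v[:, 1] = (1.2071,1.2071,1.7929)
J_ω[:, 1] = z_1
entry J[2][1] = 1.7929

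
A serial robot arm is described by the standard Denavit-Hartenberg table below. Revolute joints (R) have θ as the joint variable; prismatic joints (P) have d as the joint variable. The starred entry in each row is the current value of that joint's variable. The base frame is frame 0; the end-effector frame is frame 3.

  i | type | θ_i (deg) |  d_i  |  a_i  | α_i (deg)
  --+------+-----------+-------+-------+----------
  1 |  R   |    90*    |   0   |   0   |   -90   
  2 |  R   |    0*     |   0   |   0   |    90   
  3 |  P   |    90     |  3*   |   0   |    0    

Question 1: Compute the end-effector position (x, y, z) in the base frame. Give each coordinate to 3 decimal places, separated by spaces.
after link 1: o_1 = (0.0000, 0.0000, 0.0000)
after link 2: o_2 = (0.0000, 0.0000, 0.0000)
after link 3: o_3 = (0.0000, 0.0000, 3.0000)

0.000 0.000 3.000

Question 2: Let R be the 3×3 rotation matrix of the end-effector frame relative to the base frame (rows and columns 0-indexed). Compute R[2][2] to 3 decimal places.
End-effector z-axis (col 2 of R) = (0.0000,0.0000,1.0000)
R[2][2] = 1.0000

1.000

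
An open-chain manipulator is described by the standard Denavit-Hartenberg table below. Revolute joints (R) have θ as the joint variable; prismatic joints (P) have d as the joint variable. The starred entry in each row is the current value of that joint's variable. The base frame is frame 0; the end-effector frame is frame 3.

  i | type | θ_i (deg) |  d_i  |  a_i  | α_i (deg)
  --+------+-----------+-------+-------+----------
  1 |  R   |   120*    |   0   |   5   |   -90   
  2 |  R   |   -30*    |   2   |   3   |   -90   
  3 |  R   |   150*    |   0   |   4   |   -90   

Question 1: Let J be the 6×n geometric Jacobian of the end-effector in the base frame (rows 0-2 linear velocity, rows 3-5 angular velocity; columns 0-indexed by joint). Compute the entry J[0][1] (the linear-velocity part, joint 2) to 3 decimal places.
0.116

axis z_1 = (-0.8660,-0.5000,0.0000); lever o_n−o_1 = (0.2010,-0.3481,-0.2321)
cross product → J_v[:, 1] = (0.1160,-0.2010,0.4019)
J_ω[:, 1] = z_1
entry J[0][1] = 0.1160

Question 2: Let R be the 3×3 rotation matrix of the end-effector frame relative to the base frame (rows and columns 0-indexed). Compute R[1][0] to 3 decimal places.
-0.400

End-effector x-axis (col 0 of R) = (0.8080,-0.3995,-0.4330)
R[1][0] = -0.3995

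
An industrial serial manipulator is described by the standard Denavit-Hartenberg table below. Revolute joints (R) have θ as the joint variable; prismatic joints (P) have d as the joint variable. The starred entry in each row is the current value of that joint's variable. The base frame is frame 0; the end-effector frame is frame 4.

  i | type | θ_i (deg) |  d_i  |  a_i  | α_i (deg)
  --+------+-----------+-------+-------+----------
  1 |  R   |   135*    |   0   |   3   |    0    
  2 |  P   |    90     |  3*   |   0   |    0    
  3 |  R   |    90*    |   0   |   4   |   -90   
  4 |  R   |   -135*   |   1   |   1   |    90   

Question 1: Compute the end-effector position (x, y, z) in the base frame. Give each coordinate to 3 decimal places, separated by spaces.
after link 1: o_1 = (-2.1213, 2.1213, 0.0000)
after link 2: o_2 = (-2.1213, 2.1213, 3.0000)
after link 3: o_3 = (0.7071, -0.7071, 3.0000)
after link 4: o_4 = (0.9142, 0.5000, 3.7071)

0.914 0.500 3.707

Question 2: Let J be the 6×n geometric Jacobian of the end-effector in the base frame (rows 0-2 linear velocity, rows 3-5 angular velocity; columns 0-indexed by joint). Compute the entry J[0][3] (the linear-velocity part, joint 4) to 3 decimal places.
axis z_3 = (0.7071,0.7071,0.0000); lever o_n−o_3 = (0.2071,1.2071,0.7071)
cross product → J_v[:, 3] = (0.5000,-0.5000,0.7071)
J_ω[:, 3] = z_3
entry J[0][3] = 0.5000

0.500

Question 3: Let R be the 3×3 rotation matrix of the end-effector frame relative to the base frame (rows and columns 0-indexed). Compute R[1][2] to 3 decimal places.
End-effector z-axis (col 2 of R) = (-0.5000,0.5000,-0.7071)
R[1][2] = 0.5000

0.500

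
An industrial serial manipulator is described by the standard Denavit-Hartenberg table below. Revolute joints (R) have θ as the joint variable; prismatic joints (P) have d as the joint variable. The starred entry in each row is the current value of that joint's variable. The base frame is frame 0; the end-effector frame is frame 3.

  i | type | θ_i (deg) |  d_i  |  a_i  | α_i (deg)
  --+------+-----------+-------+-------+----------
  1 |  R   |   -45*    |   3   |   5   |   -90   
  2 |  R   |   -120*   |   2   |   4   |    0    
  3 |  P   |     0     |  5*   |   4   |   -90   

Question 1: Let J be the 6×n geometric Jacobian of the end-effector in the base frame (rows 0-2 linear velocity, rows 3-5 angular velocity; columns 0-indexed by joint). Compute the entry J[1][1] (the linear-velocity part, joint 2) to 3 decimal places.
axis z_1 = (0.7071,0.7071,0.0000); lever o_n−o_1 = (2.1213,7.7782,6.9282)
cross product → J_v[:, 1] = (4.8990,-4.8990,4.0000)
J_ω[:, 1] = z_1
entry J[1][1] = -4.8990

-4.899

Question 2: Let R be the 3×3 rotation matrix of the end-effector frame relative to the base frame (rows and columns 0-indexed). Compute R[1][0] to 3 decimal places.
0.354

End-effector x-axis (col 0 of R) = (-0.3536,0.3536,0.8660)
R[1][0] = 0.3536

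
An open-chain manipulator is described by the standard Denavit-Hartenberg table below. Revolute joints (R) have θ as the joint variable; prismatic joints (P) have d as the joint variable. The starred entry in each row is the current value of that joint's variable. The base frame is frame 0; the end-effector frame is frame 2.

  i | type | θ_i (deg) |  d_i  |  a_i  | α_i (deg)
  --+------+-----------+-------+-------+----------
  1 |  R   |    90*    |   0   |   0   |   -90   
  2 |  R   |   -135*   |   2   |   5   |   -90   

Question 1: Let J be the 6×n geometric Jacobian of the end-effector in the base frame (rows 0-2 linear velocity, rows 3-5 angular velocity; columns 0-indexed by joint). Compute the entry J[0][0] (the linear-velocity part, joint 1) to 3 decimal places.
3.536

axis z_0 = ẑ; lever o_n−o_0 = (-2.0000,-3.5355,3.5355)
cross product → J_v[:, 0] = (3.5355,-2.0000,0.0000)
J_ω[:, 0] = z_0
entry J[0][0] = 3.5355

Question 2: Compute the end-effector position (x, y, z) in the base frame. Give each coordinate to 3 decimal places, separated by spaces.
-2.000 -3.536 3.536

after link 1: o_1 = (0.0000, 0.0000, 0.0000)
after link 2: o_2 = (-2.0000, -3.5355, 3.5355)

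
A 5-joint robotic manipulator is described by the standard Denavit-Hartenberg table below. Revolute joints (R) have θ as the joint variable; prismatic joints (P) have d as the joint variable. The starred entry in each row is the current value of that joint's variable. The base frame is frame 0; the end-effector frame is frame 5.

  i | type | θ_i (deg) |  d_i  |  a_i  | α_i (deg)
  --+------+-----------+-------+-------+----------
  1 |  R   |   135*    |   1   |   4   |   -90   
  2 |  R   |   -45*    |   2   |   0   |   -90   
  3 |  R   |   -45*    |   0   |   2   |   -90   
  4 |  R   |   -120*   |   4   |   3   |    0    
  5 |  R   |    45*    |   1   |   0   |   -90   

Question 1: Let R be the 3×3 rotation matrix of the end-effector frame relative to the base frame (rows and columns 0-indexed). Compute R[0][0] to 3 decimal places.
-0.704

End-effector x-axis (col 0 of R) = (-0.7039,0.4451,-0.5536)
R[0][0] = -0.7039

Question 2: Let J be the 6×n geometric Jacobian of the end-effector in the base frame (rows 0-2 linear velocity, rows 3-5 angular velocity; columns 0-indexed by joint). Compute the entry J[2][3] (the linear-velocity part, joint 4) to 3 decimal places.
0.238

axis z_3 = (0.1464,0.8536,0.5000); lever o_n−o_3 = (0.7135,5.7865,-0.0871)
cross product → J_v[:, 3] = (-2.9676,0.3695,0.2384)
J_ω[:, 3] = z_3
entry J[2][3] = 0.2384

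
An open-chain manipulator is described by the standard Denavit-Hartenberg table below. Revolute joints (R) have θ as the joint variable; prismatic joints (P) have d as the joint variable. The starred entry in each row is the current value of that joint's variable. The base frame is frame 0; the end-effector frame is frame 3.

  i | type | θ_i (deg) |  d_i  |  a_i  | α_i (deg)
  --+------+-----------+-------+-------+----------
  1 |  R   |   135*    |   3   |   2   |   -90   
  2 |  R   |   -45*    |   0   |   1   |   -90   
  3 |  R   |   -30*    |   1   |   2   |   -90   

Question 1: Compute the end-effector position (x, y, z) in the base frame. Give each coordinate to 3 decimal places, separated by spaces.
-3.987 2.573 4.225

after link 1: o_1 = (-1.4142, 1.4142, 3.0000)
after link 2: o_2 = (-1.9142, 1.9142, 3.7071)
after link 3: o_3 = (-3.9873, 2.5731, 4.2247)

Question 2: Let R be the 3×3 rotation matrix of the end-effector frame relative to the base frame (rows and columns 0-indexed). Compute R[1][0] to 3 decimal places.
End-effector x-axis (col 0 of R) = (-0.7866,0.0795,0.6124)
R[1][0] = 0.0795

0.079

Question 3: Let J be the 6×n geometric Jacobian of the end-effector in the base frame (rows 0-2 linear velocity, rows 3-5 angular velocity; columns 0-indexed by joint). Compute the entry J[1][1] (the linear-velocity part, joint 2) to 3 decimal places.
axis z_1 = (-0.7071,-0.7071,0.0000); lever o_n−o_1 = (-2.5731,1.1589,1.2247)
cross product → J_v[:, 1] = (-0.8660,0.8660,-2.6390)
J_ω[:, 1] = z_1
entry J[1][1] = 0.8660

0.866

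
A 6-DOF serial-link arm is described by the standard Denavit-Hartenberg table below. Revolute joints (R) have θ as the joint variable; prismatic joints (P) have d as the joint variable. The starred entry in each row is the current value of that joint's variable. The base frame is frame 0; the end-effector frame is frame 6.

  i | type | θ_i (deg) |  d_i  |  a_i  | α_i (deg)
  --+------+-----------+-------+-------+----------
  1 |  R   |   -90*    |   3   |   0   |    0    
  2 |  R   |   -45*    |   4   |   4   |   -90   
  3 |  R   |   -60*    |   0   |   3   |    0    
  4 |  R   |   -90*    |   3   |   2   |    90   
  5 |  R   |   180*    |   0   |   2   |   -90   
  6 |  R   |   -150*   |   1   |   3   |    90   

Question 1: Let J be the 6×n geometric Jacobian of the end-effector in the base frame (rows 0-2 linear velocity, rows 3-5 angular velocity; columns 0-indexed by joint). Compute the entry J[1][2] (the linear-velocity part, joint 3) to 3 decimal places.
-1.837

axis z_2 = (0.7071,-0.7071,0.0000); lever o_n−o_2 = (2.4749,-0.3536,2.5981)
cross product → J_v[:, 2] = (-1.8371,-1.8371,1.5000)
J_ω[:, 2] = z_2
entry J[1][2] = -1.8371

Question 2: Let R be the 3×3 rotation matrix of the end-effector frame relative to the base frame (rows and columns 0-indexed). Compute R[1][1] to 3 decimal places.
0.707

End-effector y-axis (col 1 of R) = (-0.7071,0.7071,-0.0000)
R[1][1] = 0.7071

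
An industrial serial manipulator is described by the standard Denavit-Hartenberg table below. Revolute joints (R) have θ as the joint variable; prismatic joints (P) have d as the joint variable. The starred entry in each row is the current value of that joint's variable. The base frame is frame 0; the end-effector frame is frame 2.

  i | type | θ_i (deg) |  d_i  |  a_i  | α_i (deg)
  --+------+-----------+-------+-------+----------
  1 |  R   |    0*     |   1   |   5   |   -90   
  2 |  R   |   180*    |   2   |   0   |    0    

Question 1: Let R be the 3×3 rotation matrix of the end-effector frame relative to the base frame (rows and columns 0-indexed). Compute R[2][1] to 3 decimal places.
End-effector y-axis (col 1 of R) = (-0.0000,-0.0000,1.0000)
R[2][1] = 1.0000

1.000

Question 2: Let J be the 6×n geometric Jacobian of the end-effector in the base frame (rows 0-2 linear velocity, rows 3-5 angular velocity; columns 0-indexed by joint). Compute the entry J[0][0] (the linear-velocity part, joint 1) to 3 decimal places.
axis z_0 = ẑ; lever o_n−o_0 = (5.0000,2.0000,1.0000)
cross product → J_v[:, 0] = (-2.0000,5.0000,0.0000)
J_ω[:, 0] = z_0
entry J[0][0] = -2.0000

-2.000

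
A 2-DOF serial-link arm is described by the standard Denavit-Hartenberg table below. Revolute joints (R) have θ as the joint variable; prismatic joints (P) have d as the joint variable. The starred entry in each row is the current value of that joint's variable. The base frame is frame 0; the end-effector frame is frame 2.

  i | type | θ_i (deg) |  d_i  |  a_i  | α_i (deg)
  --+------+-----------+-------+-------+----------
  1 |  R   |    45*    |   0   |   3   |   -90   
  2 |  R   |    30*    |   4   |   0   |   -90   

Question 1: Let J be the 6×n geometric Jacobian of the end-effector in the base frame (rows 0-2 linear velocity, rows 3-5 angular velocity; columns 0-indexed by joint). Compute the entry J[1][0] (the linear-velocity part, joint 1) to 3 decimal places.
axis z_0 = ẑ; lever o_n−o_0 = (-0.7071,4.9497,0.0000)
cross product → J_v[:, 0] = (-4.9497,-0.7071,0.0000)
J_ω[:, 0] = z_0
entry J[1][0] = -0.7071

-0.707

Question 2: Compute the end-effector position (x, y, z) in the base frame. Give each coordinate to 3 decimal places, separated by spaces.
-0.707 4.950 0.000

after link 1: o_1 = (2.1213, 2.1213, 0.0000)
after link 2: o_2 = (-0.7071, 4.9497, 0.0000)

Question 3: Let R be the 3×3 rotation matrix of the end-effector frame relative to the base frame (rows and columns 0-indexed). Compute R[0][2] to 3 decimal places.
End-effector z-axis (col 2 of R) = (-0.3536,-0.3536,-0.8660)
R[0][2] = -0.3536

-0.354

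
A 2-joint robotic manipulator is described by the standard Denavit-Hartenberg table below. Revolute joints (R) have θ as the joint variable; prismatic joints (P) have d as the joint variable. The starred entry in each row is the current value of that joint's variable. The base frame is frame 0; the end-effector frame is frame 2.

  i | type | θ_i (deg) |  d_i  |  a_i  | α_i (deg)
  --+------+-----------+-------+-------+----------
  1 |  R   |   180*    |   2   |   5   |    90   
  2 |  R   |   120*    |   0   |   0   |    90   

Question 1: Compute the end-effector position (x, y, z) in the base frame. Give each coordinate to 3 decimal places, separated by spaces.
after link 1: o_1 = (-5.0000, 0.0000, 2.0000)
after link 2: o_2 = (-5.0000, 0.0000, 2.0000)

-5.000 0.000 2.000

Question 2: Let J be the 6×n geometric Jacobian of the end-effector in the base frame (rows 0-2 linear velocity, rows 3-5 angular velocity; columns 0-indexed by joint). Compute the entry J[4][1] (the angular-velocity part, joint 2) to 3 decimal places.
1.000

axis z_1 = (0.0000,1.0000,0.0000); lever o_n−o_1 = (0.0000,0.0000,0.0000)
cross product → J_v[:, 1] = (0.0000,0.0000,0.0000)
J_ω[:, 1] = z_1
entry J[4][1] = 1.0000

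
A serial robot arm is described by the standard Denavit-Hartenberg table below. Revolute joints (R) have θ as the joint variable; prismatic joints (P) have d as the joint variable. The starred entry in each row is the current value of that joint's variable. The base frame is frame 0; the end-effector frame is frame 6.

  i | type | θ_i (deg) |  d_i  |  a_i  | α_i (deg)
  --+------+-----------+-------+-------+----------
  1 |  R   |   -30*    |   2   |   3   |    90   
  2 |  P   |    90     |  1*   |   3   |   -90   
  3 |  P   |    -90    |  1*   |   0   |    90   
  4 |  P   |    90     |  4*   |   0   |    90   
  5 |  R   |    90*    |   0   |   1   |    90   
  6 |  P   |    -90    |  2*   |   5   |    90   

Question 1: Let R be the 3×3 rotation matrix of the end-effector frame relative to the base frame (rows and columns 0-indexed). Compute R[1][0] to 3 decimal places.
0.866

End-effector x-axis (col 0 of R) = (0.5000,0.8660,-0.0000)
R[1][0] = 0.8660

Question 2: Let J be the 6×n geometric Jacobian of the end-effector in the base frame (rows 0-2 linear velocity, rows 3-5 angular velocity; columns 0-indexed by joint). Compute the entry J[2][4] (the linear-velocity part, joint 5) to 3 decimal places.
-2.000

axis z_4 = (-0.5000,-0.8660,0.0000); lever o_n−o_4 = (0.7679,5.3301,-1.0000)
cross product → J_v[:, 4] = (0.8660,-0.5000,-2.0000)
J_ω[:, 4] = z_4
entry J[2][4] = -2.0000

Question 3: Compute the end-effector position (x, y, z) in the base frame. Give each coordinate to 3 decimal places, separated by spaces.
2.000 3.464 -0.000

after link 1: o_1 = (2.5981, -1.5000, 2.0000)
after link 2: o_2 = (2.0981, -2.3660, 5.0000)
after link 3: o_3 = (1.2321, -1.8660, 5.0000)
after link 4: o_4 = (1.2321, -1.8660, 1.0000)
after link 5: o_5 = (1.2321, -1.8660, 0.0000)
after link 6: o_6 = (2.0000, 3.4641, -0.0000)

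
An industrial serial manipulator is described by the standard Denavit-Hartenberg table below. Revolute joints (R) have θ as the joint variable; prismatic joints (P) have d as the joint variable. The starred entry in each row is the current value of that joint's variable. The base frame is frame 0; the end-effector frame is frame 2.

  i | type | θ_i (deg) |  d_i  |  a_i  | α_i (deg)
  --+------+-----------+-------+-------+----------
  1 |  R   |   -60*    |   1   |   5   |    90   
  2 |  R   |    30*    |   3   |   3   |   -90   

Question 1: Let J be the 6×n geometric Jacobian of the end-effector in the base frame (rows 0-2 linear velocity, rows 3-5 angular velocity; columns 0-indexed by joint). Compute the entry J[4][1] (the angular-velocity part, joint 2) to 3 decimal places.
-0.500

axis z_1 = (-0.8660,-0.5000,0.0000); lever o_n−o_1 = (-1.2990,-3.7500,1.5000)
cross product → J_v[:, 1] = (-0.7500,1.2990,2.5981)
J_ω[:, 1] = z_1
entry J[4][1] = -0.5000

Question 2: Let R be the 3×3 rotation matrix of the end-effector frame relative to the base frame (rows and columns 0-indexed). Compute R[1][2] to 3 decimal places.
0.433

End-effector z-axis (col 2 of R) = (-0.2500,0.4330,0.8660)
R[1][2] = 0.4330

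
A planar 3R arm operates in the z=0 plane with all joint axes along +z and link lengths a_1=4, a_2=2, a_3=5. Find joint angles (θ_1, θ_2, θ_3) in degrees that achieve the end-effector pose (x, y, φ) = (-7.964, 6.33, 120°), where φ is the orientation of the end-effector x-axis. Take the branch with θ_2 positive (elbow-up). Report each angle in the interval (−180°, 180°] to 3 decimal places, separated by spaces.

149.997 30.012 -60.009

wrist centre = target − a_3·(cos φ, sin φ) = (-5.4640, 1.9999)
cos θ_2 = (33.8548−4²−2²)/(2·4·2) = 0.8659; θ_2 = 30.0116° (elbow-up)
β = atan2(1.9999,-5.4640) = 159.8969°; ψ = atan2(1.0004,5.7318) = 9.8998°
θ_1 = β − ψ = 149.9971°
θ_3 = φ − θ_1 − θ_2 = -60.0087° (wrapped to (-180°,180°])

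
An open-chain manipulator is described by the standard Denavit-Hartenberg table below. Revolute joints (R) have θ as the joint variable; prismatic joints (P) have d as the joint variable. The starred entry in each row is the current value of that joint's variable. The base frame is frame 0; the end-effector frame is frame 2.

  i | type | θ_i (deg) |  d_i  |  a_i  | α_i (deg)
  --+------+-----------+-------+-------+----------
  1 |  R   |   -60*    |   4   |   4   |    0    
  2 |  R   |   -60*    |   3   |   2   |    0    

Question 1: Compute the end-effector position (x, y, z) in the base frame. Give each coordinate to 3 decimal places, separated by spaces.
1.000 -5.196 7.000

after link 1: o_1 = (2.0000, -3.4641, 4.0000)
after link 2: o_2 = (1.0000, -5.1962, 7.0000)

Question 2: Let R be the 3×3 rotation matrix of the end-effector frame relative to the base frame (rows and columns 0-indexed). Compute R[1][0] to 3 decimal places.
-0.866

End-effector x-axis (col 0 of R) = (-0.5000,-0.8660,0.0000)
R[1][0] = -0.8660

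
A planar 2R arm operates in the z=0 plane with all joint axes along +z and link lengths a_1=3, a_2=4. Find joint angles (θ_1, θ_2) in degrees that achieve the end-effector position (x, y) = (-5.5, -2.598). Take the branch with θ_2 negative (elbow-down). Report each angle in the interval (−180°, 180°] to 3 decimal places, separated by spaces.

-120.000 -60.001

cos θ_2 = (36.9996−3²−4²)/(2·3·4) = 0.5000; θ_2 = -60.0011° (elbow-down)
β = atan2(-2.5980,-5.5000) = -154.7157°; ψ = atan2(-3.4641,4.9999) = -34.7157°
θ_1 = β − ψ = -120.0000°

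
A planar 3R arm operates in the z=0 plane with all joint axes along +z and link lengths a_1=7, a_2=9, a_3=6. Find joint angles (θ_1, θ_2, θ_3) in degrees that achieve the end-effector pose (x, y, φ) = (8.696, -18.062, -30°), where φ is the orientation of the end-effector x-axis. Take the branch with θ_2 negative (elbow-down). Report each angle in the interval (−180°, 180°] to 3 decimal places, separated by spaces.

wrist centre = target − a_3·(cos φ, sin φ) = (3.4998, -15.0620)
cos θ_2 = (239.1128−7²−9²)/(2·7·9) = 0.8660; θ_2 = -30.0058° (elbow-down)
β = atan2(-15.0620,3.4998) = -76.9187°; ψ = atan2(-4.5008,14.7938) = -16.9216°
θ_1 = β − ψ = -59.9971°
θ_3 = φ − θ_1 − θ_2 = 60.0029° (wrapped to (-180°,180°])

-59.997 -30.006 60.003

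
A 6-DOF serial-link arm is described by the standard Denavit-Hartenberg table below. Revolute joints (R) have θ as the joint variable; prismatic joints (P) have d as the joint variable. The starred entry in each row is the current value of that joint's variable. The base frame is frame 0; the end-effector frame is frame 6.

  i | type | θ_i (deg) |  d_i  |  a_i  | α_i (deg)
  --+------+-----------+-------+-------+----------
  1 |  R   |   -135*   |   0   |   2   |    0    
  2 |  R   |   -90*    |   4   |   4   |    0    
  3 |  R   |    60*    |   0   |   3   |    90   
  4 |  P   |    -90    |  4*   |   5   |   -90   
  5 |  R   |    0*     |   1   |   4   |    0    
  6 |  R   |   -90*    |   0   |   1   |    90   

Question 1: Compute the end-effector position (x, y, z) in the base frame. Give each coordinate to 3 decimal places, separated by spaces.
-9.400 5.209 -5.000

after link 1: o_1 = (-1.4142, -1.4142, 0.0000)
after link 2: o_2 = (-4.2426, 1.4142, 4.0000)
after link 3: o_3 = (-7.1404, 0.6378, 4.0000)
after link 4: o_4 = (-8.1757, 4.5015, -1.0000)
after link 5: o_5 = (-9.1416, 4.2426, -5.0000)
after link 6: o_6 = (-9.4004, 5.2086, -5.0000)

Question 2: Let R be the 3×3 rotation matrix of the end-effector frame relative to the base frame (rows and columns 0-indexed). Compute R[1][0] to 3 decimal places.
0.966

End-effector x-axis (col 0 of R) = (-0.2588,0.9659,0.0000)
R[1][0] = 0.9659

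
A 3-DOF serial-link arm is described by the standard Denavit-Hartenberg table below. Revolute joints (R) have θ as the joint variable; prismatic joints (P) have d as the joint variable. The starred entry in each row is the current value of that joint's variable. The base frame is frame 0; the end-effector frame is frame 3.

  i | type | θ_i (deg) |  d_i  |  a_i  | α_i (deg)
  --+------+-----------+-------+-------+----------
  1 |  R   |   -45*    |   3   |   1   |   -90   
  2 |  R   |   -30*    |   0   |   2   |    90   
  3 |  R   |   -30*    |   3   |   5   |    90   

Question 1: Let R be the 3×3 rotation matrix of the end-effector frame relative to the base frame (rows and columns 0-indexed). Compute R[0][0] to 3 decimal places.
0.177

End-effector x-axis (col 0 of R) = (0.1768,-0.8839,0.4330)
R[0][0] = 0.1768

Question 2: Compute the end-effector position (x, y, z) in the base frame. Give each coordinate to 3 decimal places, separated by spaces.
1.755 -5.291 8.763

after link 1: o_1 = (0.7071, -0.7071, 3.0000)
after link 2: o_2 = (1.9319, -1.9319, 4.0000)
after link 3: o_3 = (1.7551, -5.2906, 8.7631)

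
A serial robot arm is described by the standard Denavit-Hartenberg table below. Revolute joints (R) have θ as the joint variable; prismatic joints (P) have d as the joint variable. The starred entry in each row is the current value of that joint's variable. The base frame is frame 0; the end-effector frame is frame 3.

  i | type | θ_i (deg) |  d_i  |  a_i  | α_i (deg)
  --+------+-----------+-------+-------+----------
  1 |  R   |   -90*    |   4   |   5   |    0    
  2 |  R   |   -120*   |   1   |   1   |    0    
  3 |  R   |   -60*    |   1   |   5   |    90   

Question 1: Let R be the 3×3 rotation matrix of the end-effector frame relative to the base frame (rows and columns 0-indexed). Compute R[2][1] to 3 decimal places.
1.000

End-effector y-axis (col 1 of R) = (-0.0000,-0.0000,1.0000)
R[2][1] = 1.0000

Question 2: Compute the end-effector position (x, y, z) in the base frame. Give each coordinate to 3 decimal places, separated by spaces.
-0.866 0.500 6.000

after link 1: o_1 = (0.0000, -5.0000, 4.0000)
after link 2: o_2 = (-0.8660, -4.5000, 5.0000)
after link 3: o_3 = (-0.8660, 0.5000, 6.0000)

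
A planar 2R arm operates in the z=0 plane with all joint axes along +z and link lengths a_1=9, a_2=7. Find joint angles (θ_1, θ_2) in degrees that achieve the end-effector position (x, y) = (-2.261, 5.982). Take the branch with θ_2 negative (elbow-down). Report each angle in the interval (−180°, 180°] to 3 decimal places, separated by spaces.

161.413 -135.005

cos θ_2 = (40.8964−9²−7²)/(2·9·7) = -0.7072; θ_2 = -135.0052° (elbow-down)
β = atan2(5.9820,-2.2610) = 110.7049°; ψ = atan2(-4.9493,4.0498) = -50.7080°
θ_1 = β − ψ = 161.4129°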